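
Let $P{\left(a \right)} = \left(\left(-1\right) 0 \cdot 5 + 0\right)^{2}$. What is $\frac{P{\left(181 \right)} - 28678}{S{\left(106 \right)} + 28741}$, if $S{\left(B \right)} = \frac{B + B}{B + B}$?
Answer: $- \frac{14339}{14371} \approx -0.99777$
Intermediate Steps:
$S{\left(B \right)} = 1$ ($S{\left(B \right)} = \frac{2 B}{2 B} = 2 B \frac{1}{2 B} = 1$)
$P{\left(a \right)} = 0$ ($P{\left(a \right)} = \left(0 \cdot 5 + 0\right)^{2} = \left(0 + 0\right)^{2} = 0^{2} = 0$)
$\frac{P{\left(181 \right)} - 28678}{S{\left(106 \right)} + 28741} = \frac{0 - 28678}{1 + 28741} = - \frac{28678}{28742} = \left(-28678\right) \frac{1}{28742} = - \frac{14339}{14371}$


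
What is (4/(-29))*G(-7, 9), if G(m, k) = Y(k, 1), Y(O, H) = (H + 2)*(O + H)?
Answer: -120/29 ≈ -4.1379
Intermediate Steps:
Y(O, H) = (2 + H)*(H + O)
G(m, k) = 3 + 3*k (G(m, k) = 1**2 + 2*1 + 2*k + 1*k = 1 + 2 + 2*k + k = 3 + 3*k)
(4/(-29))*G(-7, 9) = (4/(-29))*(3 + 3*9) = (4*(-1/29))*(3 + 27) = -4/29*30 = -120/29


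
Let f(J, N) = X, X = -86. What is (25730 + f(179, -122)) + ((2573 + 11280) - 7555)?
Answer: 31942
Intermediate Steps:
f(J, N) = -86
(25730 + f(179, -122)) + ((2573 + 11280) - 7555) = (25730 - 86) + ((2573 + 11280) - 7555) = 25644 + (13853 - 7555) = 25644 + 6298 = 31942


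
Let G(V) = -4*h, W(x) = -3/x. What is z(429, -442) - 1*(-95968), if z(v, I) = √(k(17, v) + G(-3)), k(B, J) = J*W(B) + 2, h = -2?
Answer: 95968 + I*√18989/17 ≈ 95968.0 + 8.1059*I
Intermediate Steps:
k(B, J) = 2 - 3*J/B (k(B, J) = J*(-3/B) + 2 = -3*J/B + 2 = 2 - 3*J/B)
G(V) = 8 (G(V) = -4*(-2) = 8)
z(v, I) = √(10 - 3*v/17) (z(v, I) = √((2 - 3*v/17) + 8) = √(10 - 3*v/17))
z(429, -442) - 1*(-95968) = √(2890 - 51*429)/17 - 1*(-95968) = √(2890 - 21879)/17 + 95968 = √(-18989)/17 + 95968 = (I*√18989)/17 + 95968 = I*√18989/17 + 95968 = 95968 + I*√18989/17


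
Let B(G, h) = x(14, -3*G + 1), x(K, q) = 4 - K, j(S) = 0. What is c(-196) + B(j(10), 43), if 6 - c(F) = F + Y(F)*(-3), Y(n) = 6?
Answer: 210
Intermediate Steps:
B(G, h) = -10 (B(G, h) = 4 - 1*14 = 4 - 14 = -10)
c(F) = 24 - F (c(F) = 6 - (F + 6*(-3)) = 6 - (F - 18) = 6 - (-18 + F) = 6 + (18 - F) = 24 - F)
c(-196) + B(j(10), 43) = (24 - 1*(-196)) - 10 = (24 + 196) - 10 = 220 - 10 = 210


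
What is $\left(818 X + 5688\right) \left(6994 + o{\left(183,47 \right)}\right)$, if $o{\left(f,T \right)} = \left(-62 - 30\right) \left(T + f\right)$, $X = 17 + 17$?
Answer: $-474561000$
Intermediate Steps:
$X = 34$
$o{\left(f,T \right)} = - 92 T - 92 f$ ($o{\left(f,T \right)} = - 92 \left(T + f\right) = - 92 T - 92 f$)
$\left(818 X + 5688\right) \left(6994 + o{\left(183,47 \right)}\right) = \left(818 \cdot 34 + 5688\right) \left(6994 - 21160\right) = \left(27812 + 5688\right) \left(6994 - 21160\right) = 33500 \left(6994 - 21160\right) = 33500 \left(-14166\right) = -474561000$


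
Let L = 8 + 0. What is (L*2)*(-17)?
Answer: -272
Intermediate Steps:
L = 8
(L*2)*(-17) = (8*2)*(-17) = 16*(-17) = -272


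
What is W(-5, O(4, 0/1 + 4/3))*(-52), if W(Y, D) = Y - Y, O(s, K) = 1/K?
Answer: 0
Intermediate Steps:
O(s, K) = 1/K
W(Y, D) = 0
W(-5, O(4, 0/1 + 4/3))*(-52) = 0*(-52) = 0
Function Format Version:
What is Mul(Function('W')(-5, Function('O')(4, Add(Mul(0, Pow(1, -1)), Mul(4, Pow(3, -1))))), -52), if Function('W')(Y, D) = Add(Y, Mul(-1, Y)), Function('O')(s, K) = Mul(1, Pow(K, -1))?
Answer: 0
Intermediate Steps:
Function('O')(s, K) = Pow(K, -1)
Function('W')(Y, D) = 0
Mul(Function('W')(-5, Function('O')(4, Add(Mul(0, Pow(1, -1)), Mul(4, Pow(3, -1))))), -52) = Mul(0, -52) = 0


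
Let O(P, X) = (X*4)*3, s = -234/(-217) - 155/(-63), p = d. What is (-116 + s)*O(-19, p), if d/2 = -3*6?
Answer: 10542576/217 ≈ 48583.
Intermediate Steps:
d = -36 (d = 2*(-3*6) = 2*(-18) = -36)
p = -36
s = 6911/1953 (s = -234*(-1/217) - 155*(-1/63) = 234/217 + 155/63 = 6911/1953 ≈ 3.5387)
O(P, X) = 12*X (O(P, X) = (4*X)*3 = 12*X)
(-116 + s)*O(-19, p) = (-116 + 6911/1953)*(12*(-36)) = -219637/1953*(-432) = 10542576/217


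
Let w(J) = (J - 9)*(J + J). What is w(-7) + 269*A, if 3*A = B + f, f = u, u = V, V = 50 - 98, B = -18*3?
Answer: -8922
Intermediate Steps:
B = -54
w(J) = 2*J*(-9 + J) (w(J) = (-9 + J)*(2*J) = 2*J*(-9 + J))
V = -48
u = -48
f = -48
A = -34 (A = (-54 - 48)/3 = (⅓)*(-102) = -34)
w(-7) + 269*A = 2*(-7)*(-9 - 7) + 269*(-34) = 2*(-7)*(-16) - 9146 = 224 - 9146 = -8922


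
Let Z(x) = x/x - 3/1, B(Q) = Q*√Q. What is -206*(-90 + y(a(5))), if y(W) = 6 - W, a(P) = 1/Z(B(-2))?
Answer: 17201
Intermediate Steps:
B(Q) = Q^(3/2)
Z(x) = -2 (Z(x) = 1 - 3*1 = 1 - 3 = -2)
a(P) = -½ (a(P) = 1/(-2) = -½)
-206*(-90 + y(a(5))) = -206*(-90 + (6 - 1*(-½))) = -206*(-90 + (6 + ½)) = -206*(-90 + 13/2) = -206*(-167/2) = 17201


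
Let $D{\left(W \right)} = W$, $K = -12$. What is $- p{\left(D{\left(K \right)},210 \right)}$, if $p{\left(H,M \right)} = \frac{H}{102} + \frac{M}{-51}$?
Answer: $\frac{72}{17} \approx 4.2353$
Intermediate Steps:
$p{\left(H,M \right)} = - \frac{M}{51} + \frac{H}{102}$ ($p{\left(H,M \right)} = H \frac{1}{102} + M \left(- \frac{1}{51}\right) = \frac{H}{102} - \frac{M}{51} = - \frac{M}{51} + \frac{H}{102}$)
$- p{\left(D{\left(K \right)},210 \right)} = - (\left(- \frac{1}{51}\right) 210 + \frac{1}{102} \left(-12\right)) = - (- \frac{70}{17} - \frac{2}{17}) = \left(-1\right) \left(- \frac{72}{17}\right) = \frac{72}{17}$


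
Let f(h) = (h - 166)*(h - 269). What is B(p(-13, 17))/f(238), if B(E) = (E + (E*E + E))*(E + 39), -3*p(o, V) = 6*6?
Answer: -45/31 ≈ -1.4516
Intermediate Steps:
f(h) = (-269 + h)*(-166 + h) (f(h) = (-166 + h)*(-269 + h) = (-269 + h)*(-166 + h))
p(o, V) = -12 (p(o, V) = -2*6 = -⅓*36 = -12)
B(E) = (39 + E)*(E² + 2*E) (B(E) = (E + (E² + E))*(39 + E) = (E + (E + E²))*(39 + E) = (E² + 2*E)*(39 + E) = (39 + E)*(E² + 2*E))
B(p(-13, 17))/f(238) = (-12*(78 + (-12)² + 41*(-12)))/(44654 + 238² - 435*238) = (-12*(78 + 144 - 492))/(44654 + 56644 - 103530) = -12*(-270)/(-2232) = 3240*(-1/2232) = -45/31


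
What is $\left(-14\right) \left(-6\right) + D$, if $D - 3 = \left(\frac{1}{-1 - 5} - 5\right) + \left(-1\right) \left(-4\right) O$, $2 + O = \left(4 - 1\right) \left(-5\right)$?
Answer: $\frac{83}{6} \approx 13.833$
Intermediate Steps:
$O = -17$ ($O = -2 + \left(4 - 1\right) \left(-5\right) = -2 + 3 \left(-5\right) = -2 - 15 = -17$)
$D = - \frac{421}{6}$ ($D = 3 - \left(5 - \frac{1}{-1 - 5} - \left(-1\right) \left(-4\right) \left(-17\right)\right) = 3 + \left(\left(\frac{1}{-6} - 5\right) + 4 \left(-17\right)\right) = 3 - \frac{439}{6} = - \frac{421}{6} \approx -70.167$)
$\left(-14\right) \left(-6\right) + D = \left(-14\right) \left(-6\right) - \frac{421}{6} = 84 - \frac{421}{6} = \frac{83}{6}$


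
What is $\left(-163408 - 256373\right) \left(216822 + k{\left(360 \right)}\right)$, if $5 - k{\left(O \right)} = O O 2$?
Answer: $17787380313$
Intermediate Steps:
$k{\left(O \right)} = 5 - 2 O^{2}$ ($k{\left(O \right)} = 5 - O O 2 = 5 - O^{2} \cdot 2 = 5 - 2 O^{2}$)
$\left(-163408 - 256373\right) \left(216822 + k{\left(360 \right)}\right) = \left(-163408 - 256373\right) \left(216822 + \left(5 - 2 \cdot 360^{2}\right)\right) = - 419781 \left(216822 + \left(5 - 259200\right)\right) = - 419781 \left(216822 - 259195\right) = \left(-419781\right) \left(-42373\right) = 17787380313$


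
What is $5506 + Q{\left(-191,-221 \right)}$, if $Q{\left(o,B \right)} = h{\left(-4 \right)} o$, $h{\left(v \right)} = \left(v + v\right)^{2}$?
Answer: $-6718$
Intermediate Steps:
$h{\left(v \right)} = 4 v^{2}$ ($h{\left(v \right)} = \left(2 v\right)^{2} = 4 v^{2}$)
$Q{\left(o,B \right)} = 64 o$ ($Q{\left(o,B \right)} = 4 \left(-4\right)^{2} o = 4 \cdot 16 o = 64 o$)
$5506 + Q{\left(-191,-221 \right)} = 5506 + 64 \left(-191\right) = 5506 - 12224 = -6718$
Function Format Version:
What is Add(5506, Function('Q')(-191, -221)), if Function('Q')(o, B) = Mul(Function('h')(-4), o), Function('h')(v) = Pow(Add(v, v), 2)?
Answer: -6718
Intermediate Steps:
Function('h')(v) = Mul(4, Pow(v, 2)) (Function('h')(v) = Pow(Mul(2, v), 2) = Mul(4, Pow(v, 2)))
Function('Q')(o, B) = Mul(64, o) (Function('Q')(o, B) = Mul(Mul(4, Pow(-4, 2)), o) = Mul(Mul(4, 16), o) = Mul(64, o))
Add(5506, Function('Q')(-191, -221)) = Add(5506, Mul(64, -191)) = Add(5506, -12224) = -6718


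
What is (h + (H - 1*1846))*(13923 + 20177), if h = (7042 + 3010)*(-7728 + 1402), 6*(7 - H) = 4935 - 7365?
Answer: -2168432162600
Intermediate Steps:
H = 412 (H = 7 - (4935 - 7365)/6 = 7 - ⅙*(-2430) = 7 + 405 = 412)
h = -63588952 (h = 10052*(-6326) = -63588952)
(h + (H - 1*1846))*(13923 + 20177) = (-63588952 + (412 - 1*1846))*(13923 + 20177) = (-63588952 + (412 - 1846))*34100 = (-63588952 - 1434)*34100 = -63590386*34100 = -2168432162600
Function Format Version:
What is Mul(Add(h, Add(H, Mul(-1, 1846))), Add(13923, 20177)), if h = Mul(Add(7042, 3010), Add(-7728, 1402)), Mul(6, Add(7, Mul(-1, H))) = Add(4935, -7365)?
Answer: -2168432162600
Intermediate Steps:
H = 412 (H = Add(7, Mul(Rational(-1, 6), Add(4935, -7365))) = Add(7, Mul(Rational(-1, 6), -2430)) = Add(7, 405) = 412)
h = -63588952 (h = Mul(10052, -6326) = -63588952)
Mul(Add(h, Add(H, Mul(-1, 1846))), Add(13923, 20177)) = Mul(Add(-63588952, Add(412, Mul(-1, 1846))), Add(13923, 20177)) = Mul(Add(-63588952, Add(412, -1846)), 34100) = Mul(Add(-63588952, -1434), 34100) = Mul(-63590386, 34100) = -2168432162600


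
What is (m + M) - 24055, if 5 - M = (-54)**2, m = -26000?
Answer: -52966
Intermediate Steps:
M = -2911 (M = 5 - 1*(-54)**2 = 5 - 1*2916 = 5 - 2916 = -2911)
(m + M) - 24055 = (-26000 - 2911) - 24055 = -28911 - 24055 = -52966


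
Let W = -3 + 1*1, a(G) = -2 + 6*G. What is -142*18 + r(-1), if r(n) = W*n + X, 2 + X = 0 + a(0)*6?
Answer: -2568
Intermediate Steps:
X = -14 (X = -2 + (0 + (-2 + 6*0)*6) = -2 + (0 + (-2 + 0)*6) = -2 + (0 - 2*6) = -2 + (0 - 12) = -2 - 12 = -14)
W = -2 (W = -3 + 1 = -2)
r(n) = -14 - 2*n (r(n) = -2*n - 14 = -14 - 2*n)
-142*18 + r(-1) = -142*18 + (-14 - 2*(-1)) = -2556 + (-14 + 2) = -2556 - 12 = -2568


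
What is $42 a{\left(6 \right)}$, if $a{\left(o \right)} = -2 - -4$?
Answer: $84$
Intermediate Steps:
$a{\left(o \right)} = 2$ ($a{\left(o \right)} = -2 + 4 = 2$)
$42 a{\left(6 \right)} = 42 \cdot 2 = 84$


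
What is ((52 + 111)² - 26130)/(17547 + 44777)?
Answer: 439/62324 ≈ 0.0070438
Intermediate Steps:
((52 + 111)² - 26130)/(17547 + 44777) = (163² - 26130)/62324 = (26569 - 26130)*(1/62324) = 439*(1/62324) = 439/62324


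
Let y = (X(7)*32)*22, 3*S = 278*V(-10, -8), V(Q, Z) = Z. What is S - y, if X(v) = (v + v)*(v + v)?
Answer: -416176/3 ≈ -1.3873e+5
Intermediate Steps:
X(v) = 4*v² (X(v) = (2*v)*(2*v) = 4*v²)
S = -2224/3 (S = (278*(-8))/3 = (⅓)*(-2224) = -2224/3 ≈ -741.33)
y = 137984 (y = ((4*7²)*32)*22 = ((4*49)*32)*22 = (196*32)*22 = 6272*22 = 137984)
S - y = -2224/3 - 1*137984 = -2224/3 - 137984 = -416176/3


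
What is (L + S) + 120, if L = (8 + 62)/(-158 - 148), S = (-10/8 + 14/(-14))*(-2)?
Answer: 38027/306 ≈ 124.27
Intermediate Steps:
S = 9/2 (S = (-10*⅛ + 14*(-1/14))*(-2) = (-5/4 - 1)*(-2) = -9/4*(-2) = 9/2 ≈ 4.5000)
L = -35/153 (L = 70/(-306) = 70*(-1/306) = -35/153 ≈ -0.22876)
(L + S) + 120 = (-35/153 + 9/2) + 120 = 1307/306 + 120 = 38027/306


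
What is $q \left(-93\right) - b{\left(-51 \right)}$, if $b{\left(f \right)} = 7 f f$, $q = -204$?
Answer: $765$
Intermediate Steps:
$b{\left(f \right)} = 7 f^{2}$
$q \left(-93\right) - b{\left(-51 \right)} = \left(-204\right) \left(-93\right) - 7 \left(-51\right)^{2} = 18972 - 7 \cdot 2601 = 18972 - 18207 = 765$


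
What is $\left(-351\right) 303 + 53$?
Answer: $-106300$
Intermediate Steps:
$\left(-351\right) 303 + 53 = -106353 + 53 = -106300$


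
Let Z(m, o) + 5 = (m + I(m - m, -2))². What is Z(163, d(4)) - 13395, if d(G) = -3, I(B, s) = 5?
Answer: 14824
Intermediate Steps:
Z(m, o) = -5 + (5 + m)² (Z(m, o) = -5 + (m + 5)² = -5 + (5 + m)²)
Z(163, d(4)) - 13395 = (-5 + (5 + 163)²) - 13395 = (-5 + 168²) - 13395 = (-5 + 28224) - 13395 = 28219 - 13395 = 14824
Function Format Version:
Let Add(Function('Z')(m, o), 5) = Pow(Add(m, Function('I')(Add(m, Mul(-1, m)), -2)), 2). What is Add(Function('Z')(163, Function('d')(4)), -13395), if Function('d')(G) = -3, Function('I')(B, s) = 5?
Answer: 14824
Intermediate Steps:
Function('Z')(m, o) = Add(-5, Pow(Add(5, m), 2)) (Function('Z')(m, o) = Add(-5, Pow(Add(m, 5), 2)) = Add(-5, Pow(Add(5, m), 2)))
Add(Function('Z')(163, Function('d')(4)), -13395) = Add(Add(-5, Pow(Add(5, 163), 2)), -13395) = Add(Add(-5, Pow(168, 2)), -13395) = Add(Add(-5, 28224), -13395) = Add(28219, -13395) = 14824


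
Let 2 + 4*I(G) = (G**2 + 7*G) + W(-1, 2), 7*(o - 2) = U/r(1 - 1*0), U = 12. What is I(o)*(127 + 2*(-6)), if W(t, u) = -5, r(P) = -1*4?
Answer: 36455/196 ≈ 185.99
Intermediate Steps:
r(P) = -4
o = 11/7 (o = 2 + (12/(-4))/7 = 2 + (12*(-1/4))/7 = 2 + (1/7)*(-3) = 2 - 3/7 = 11/7 ≈ 1.5714)
I(G) = -7/4 + G**2/4 + 7*G/4 (I(G) = -1/2 + ((G**2 + 7*G) - 5)/4 = -1/2 + (-5 + G**2 + 7*G)/4 = -1/2 + (-5/4 + G**2/4 + 7*G/4) = -7/4 + G**2/4 + 7*G/4)
I(o)*(127 + 2*(-6)) = (-7/4 + (11/7)**2/4 + (7/4)*(11/7))*(127 + 2*(-6)) = (-7/4 + (1/4)*(121/49) + 11/4)*(127 - 12) = (-7/4 + 121/196 + 11/4)*115 = (317/196)*115 = 36455/196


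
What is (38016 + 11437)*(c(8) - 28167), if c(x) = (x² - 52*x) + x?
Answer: -1409954483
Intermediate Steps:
c(x) = x² - 51*x
(38016 + 11437)*(c(8) - 28167) = (38016 + 11437)*(8*(-51 + 8) - 28167) = 49453*(8*(-43) - 28167) = 49453*(-344 - 28167) = 49453*(-28511) = -1409954483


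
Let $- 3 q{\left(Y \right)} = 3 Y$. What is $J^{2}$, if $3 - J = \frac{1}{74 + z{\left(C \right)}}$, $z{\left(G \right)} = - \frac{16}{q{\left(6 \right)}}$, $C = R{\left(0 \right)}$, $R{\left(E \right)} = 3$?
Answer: $\frac{471969}{52900} \approx 8.9219$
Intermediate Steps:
$q{\left(Y \right)} = - Y$ ($q{\left(Y \right)} = - \frac{3 Y}{3} = - Y$)
$C = 3$
$z{\left(G \right)} = \frac{8}{3}$ ($z{\left(G \right)} = - \frac{16}{\left(-1\right) 6} = - \frac{16}{-6} = \left(-16\right) \left(- \frac{1}{6}\right) = \frac{8}{3}$)
$J = \frac{687}{230}$ ($J = 3 - \frac{1}{74 + \frac{8}{3}} = 3 - \frac{1}{\frac{230}{3}} = 3 - \frac{3}{230} = \frac{687}{230} \approx 2.987$)
$J^{2} = \left(\frac{687}{230}\right)^{2} = \frac{471969}{52900}$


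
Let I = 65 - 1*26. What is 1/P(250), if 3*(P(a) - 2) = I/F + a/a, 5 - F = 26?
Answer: 7/12 ≈ 0.58333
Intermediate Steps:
F = -21 (F = 5 - 1*26 = 5 - 26 = -21)
I = 39 (I = 65 - 26 = 39)
P(a) = 12/7 (P(a) = 2 + (39/(-21) + a/a)/3 = 2 + (39*(-1/21) + 1)/3 = 2 + (-13/7 + 1)/3 = 2 + (⅓)*(-6/7) = 2 - 2/7 = 12/7)
1/P(250) = 1/(12/7) = 7/12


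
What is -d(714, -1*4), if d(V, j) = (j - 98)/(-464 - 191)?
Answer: -102/655 ≈ -0.15573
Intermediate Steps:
d(V, j) = 98/655 - j/655 (d(V, j) = (-98 + j)/(-655) = (-98 + j)*(-1/655) = 98/655 - j/655)
-d(714, -1*4) = -(98/655 - (-1)*4/655) = -(98/655 - 1/655*(-4)) = -(98/655 + 4/655) = -1*102/655 = -102/655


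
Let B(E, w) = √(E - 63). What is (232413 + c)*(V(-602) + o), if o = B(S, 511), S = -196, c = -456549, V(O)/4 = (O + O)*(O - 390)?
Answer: -1070803464192 - 224136*I*√259 ≈ -1.0708e+12 - 3.6071e+6*I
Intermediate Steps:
V(O) = 8*O*(-390 + O) (V(O) = 4*((O + O)*(O - 390)) = 4*((2*O)*(-390 + O)) = 4*(2*O*(-390 + O)) = 8*O*(-390 + O))
B(E, w) = √(-63 + E)
o = I*√259 (o = √(-63 - 196) = √(-259) = I*√259 ≈ 16.093*I)
(232413 + c)*(V(-602) + o) = (232413 - 456549)*(8*(-602)*(-390 - 602) + I*√259) = -224136*(8*(-602)*(-992) + I*√259) = -224136*(4777472 + I*√259) = -1070803464192 - 224136*I*√259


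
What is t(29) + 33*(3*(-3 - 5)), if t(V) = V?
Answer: -763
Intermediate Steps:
t(29) + 33*(3*(-3 - 5)) = 29 + 33*(3*(-3 - 5)) = 29 + 33*(3*(-8)) = 29 + 33*(-24) = 29 - 792 = -763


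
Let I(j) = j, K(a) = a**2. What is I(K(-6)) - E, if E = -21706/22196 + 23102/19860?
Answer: 986722583/27550785 ≈ 35.815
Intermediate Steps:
E = 5105677/27550785 (E = -21706*1/22196 + 23102*(1/19860) = -10853/11098 + 11551/9930 = 5105677/27550785 ≈ 0.18532)
I(K(-6)) - E = (-6)**2 - 1*5105677/27550785 = 36 - 5105677/27550785 = 986722583/27550785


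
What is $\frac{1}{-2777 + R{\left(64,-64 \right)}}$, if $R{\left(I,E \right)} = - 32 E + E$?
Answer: $- \frac{1}{793} \approx -0.001261$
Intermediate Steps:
$R{\left(I,E \right)} = - 31 E$
$\frac{1}{-2777 + R{\left(64,-64 \right)}} = \frac{1}{-2777 - -1984} = \frac{1}{-2777 + 1984} = \frac{1}{-793} = - \frac{1}{793}$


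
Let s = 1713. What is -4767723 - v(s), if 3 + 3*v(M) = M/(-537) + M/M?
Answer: -2560266322/537 ≈ -4.7677e+6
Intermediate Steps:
v(M) = -⅔ - M/1611 (v(M) = -1 + (M/(-537) + M/M)/3 = -1 + (M*(-1/537) + 1)/3 = -1 + (-M/537 + 1)/3 = -1 + (1 - M/537)/3 = -1 + (⅓ - M/1611) = -⅔ - M/1611)
-4767723 - v(s) = -4767723 - (-⅔ - 1/1611*1713) = -4767723 - (-⅔ - 571/537) = -4767723 - 1*(-929/537) = -4767723 + 929/537 = -2560266322/537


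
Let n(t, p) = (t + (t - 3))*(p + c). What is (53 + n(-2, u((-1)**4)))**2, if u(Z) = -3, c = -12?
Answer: 24964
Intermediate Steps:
n(t, p) = (-12 + p)*(-3 + 2*t) (n(t, p) = (t + (t - 3))*(p - 12) = (t + (-3 + t))*(-12 + p) = (-3 + 2*t)*(-12 + p) = (-12 + p)*(-3 + 2*t))
(53 + n(-2, u((-1)**4)))**2 = (53 + (36 - 24*(-2) - 3*(-3) + 2*(-3)*(-2)))**2 = (53 + (36 + 48 + 9 + 12))**2 = (53 + 105)**2 = 158**2 = 24964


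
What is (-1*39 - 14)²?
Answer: 2809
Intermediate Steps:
(-1*39 - 14)² = (-39 - 14)² = (-53)² = 2809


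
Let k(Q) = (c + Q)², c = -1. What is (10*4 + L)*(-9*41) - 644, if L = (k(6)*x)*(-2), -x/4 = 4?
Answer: -310604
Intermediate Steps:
x = -16 (x = -4*4 = -16)
k(Q) = (-1 + Q)²
L = 800 (L = ((-1 + 6)²*(-16))*(-2) = (5²*(-16))*(-2) = (25*(-16))*(-2) = -400*(-2) = 800)
(10*4 + L)*(-9*41) - 644 = (10*4 + 800)*(-9*41) - 644 = (40 + 800)*(-369) - 644 = 840*(-369) - 644 = -309960 - 644 = -310604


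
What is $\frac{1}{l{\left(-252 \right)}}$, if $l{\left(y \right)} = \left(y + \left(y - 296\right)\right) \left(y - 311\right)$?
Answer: $\frac{1}{450400} \approx 2.2202 \cdot 10^{-6}$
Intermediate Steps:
$l{\left(y \right)} = \left(-311 + y\right) \left(-296 + 2 y\right)$ ($l{\left(y \right)} = \left(y + \left(-296 + y\right)\right) \left(-311 + y\right) = \left(-296 + 2 y\right) \left(-311 + y\right) = \left(-311 + y\right) \left(-296 + 2 y\right)$)
$\frac{1}{l{\left(-252 \right)}} = \frac{1}{92056 - -231336 + 2 \left(-252\right)^{2}} = \frac{1}{92056 + 231336 + 2 \cdot 63504} = \frac{1}{92056 + 231336 + 127008} = \frac{1}{450400}$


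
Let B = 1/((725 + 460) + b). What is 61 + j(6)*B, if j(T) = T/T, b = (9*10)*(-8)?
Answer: 28366/465 ≈ 61.002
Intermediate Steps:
b = -720 (b = 90*(-8) = -720)
j(T) = 1
B = 1/465 (B = 1/((725 + 460) - 720) = 1/(1185 - 720) = 1/465 ≈ 0.0021505)
61 + j(6)*B = 61 + 1*(1/465) = 61 + 1/465 = 28366/465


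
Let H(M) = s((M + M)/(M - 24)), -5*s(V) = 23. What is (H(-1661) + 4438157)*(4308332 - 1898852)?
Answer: 10693639444752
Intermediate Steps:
s(V) = -23/5 (s(V) = -⅕*23 = -23/5)
H(M) = -23/5
(H(-1661) + 4438157)*(4308332 - 1898852) = (-23/5 + 4438157)*(4308332 - 1898852) = (22190762/5)*2409480 = 10693639444752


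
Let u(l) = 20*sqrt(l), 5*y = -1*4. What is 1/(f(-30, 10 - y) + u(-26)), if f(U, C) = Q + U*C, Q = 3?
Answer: -321/113441 - 20*I*sqrt(26)/113441 ≈ -0.0028297 - 0.00089897*I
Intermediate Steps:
y = -4/5 (y = (-1*4)/5 = (1/5)*(-4) = -4/5 ≈ -0.80000)
f(U, C) = 3 + C*U (f(U, C) = 3 + U*C = 3 + C*U)
1/(f(-30, 10 - y) + u(-26)) = 1/((3 + (10 - 1*(-4/5))*(-30)) + 20*sqrt(-26)) = 1/((3 + (10 + 4/5)*(-30)) + 20*(I*sqrt(26))) = 1/((3 + (54/5)*(-30)) + 20*I*sqrt(26)) = 1/((3 - 324) + 20*I*sqrt(26)) = 1/(-321 + 20*I*sqrt(26))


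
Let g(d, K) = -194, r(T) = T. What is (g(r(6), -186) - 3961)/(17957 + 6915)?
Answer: -4155/24872 ≈ -0.16706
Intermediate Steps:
(g(r(6), -186) - 3961)/(17957 + 6915) = (-194 - 3961)/(17957 + 6915) = -4155/24872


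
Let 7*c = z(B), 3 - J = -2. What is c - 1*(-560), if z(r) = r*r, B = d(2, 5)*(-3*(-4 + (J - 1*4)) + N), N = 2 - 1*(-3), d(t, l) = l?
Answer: 1260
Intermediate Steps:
N = 5 (N = 2 + 3 = 5)
J = 5 (J = 3 - 1*(-2) = 3 + 2 = 5)
B = 70 (B = 5*(-3*(-4 + (5 - 1*4)) + 5) = 5*(-3*(-4 + (5 - 4)) + 5) = 5*(-3*(-4 + 1) + 5) = 5*(-3*(-3) + 5) = 5*(9 + 5) = 5*14 = 70)
z(r) = r²
c = 700 (c = (⅐)*70² = (⅐)*4900 = 700)
c - 1*(-560) = 700 - 1*(-560) = 700 + 560 = 1260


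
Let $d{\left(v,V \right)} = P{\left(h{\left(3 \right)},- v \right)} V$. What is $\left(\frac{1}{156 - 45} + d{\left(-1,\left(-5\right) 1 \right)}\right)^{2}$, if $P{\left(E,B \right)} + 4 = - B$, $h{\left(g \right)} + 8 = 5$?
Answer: $\frac{7706176}{12321} \approx 625.45$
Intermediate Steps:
$h{\left(g \right)} = -3$ ($h{\left(g \right)} = -8 + 5 = -3$)
$P{\left(E,B \right)} = -4 - B$
$d{\left(v,V \right)} = V \left(-4 + v\right)$ ($d{\left(v,V \right)} = \left(-4 - - v\right) V = \left(-4 + v\right) V = V \left(-4 + v\right)$)
$\left(\frac{1}{156 - 45} + d{\left(-1,\left(-5\right) 1 \right)}\right)^{2} = \left(\frac{1}{156 - 45} + \left(-5\right) 1 \left(-4 - 1\right)\right)^{2} = \left(\frac{1}{111} - -25\right)^{2} = \left(\frac{1}{111} + 25\right)^{2} = \left(\frac{2776}{111}\right)^{2} = \frac{7706176}{12321}$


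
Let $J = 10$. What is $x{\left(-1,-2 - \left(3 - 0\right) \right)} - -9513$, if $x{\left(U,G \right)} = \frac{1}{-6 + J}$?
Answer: $\frac{38053}{4} \approx 9513.3$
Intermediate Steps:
$x{\left(U,G \right)} = \frac{1}{4}$ ($x{\left(U,G \right)} = \frac{1}{-6 + 10} = \frac{1}{4}$)
$x{\left(-1,-2 - \left(3 - 0\right) \right)} - -9513 = \frac{1}{4} - -9513 = \frac{1}{4} + 9513 = \frac{38053}{4}$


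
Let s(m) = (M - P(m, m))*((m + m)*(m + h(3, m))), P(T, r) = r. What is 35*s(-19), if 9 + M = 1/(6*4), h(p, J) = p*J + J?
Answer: 15225175/12 ≈ 1.2688e+6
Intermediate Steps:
h(p, J) = J + J*p (h(p, J) = J*p + J = J + J*p)
M = -215/24 (M = -9 + 1/(6*4) = -9 + 1/24 = -215/24 ≈ -8.9583)
s(m) = 10*m**2*(-215/24 - m) (s(m) = (-215/24 - m)*((m + m)*(m + m*(1 + 3))) = (-215/24 - m)*((2*m)*(m + m*4)) = (-215/24 - m)*((2*m)*(m + 4*m)) = (-215/24 - m)*((2*m)*(5*m)) = (-215/24 - m)*(10*m**2) = 10*m**2*(-215/24 - m))
35*s(-19) = 35*((-19)**2*(-1075/12 - 10*(-19))) = 35*(361*(-1075/12 + 190)) = 35*(361*(1205/12)) = 35*(435005/12) = 15225175/12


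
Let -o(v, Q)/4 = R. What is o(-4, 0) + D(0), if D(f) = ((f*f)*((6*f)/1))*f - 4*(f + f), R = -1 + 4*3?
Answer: -44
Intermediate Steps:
R = 11 (R = -1 + 12 = 11)
o(v, Q) = -44 (o(v, Q) = -4*11 = -44)
D(f) = -8*f + 6*f**4 (D(f) = (f**2*((6*f)*1))*f - 8*f = (f**2*(6*f))*f - 8*f = (6*f**3)*f - 8*f = 6*f**4 - 8*f = -8*f + 6*f**4)
o(-4, 0) + D(0) = -44 + (-8*0 + 6*0**4) = -44 + (0 + 6*0) = -44 + (0 + 0) = -44 + 0 = -44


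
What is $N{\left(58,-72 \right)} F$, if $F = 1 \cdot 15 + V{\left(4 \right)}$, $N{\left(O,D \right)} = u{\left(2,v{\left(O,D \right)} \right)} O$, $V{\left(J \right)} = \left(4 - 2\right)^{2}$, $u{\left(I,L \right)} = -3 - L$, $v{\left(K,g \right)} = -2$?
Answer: $-1102$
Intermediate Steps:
$V{\left(J \right)} = 4$ ($V{\left(J \right)} = 2^{2} = 4$)
$N{\left(O,D \right)} = - O$ ($N{\left(O,D \right)} = \left(-3 - -2\right) O = \left(-3 + 2\right) O = - O$)
$F = 19$ ($F = 1 \cdot 15 + 4 = 15 + 4 = 19$)
$N{\left(58,-72 \right)} F = \left(-1\right) 58 \cdot 19 = \left(-58\right) 19 = -1102$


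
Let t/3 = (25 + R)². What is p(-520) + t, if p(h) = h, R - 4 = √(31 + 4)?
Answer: 2108 + 174*√35 ≈ 3137.4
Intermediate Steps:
R = 4 + √35 (R = 4 + √(31 + 4) = 4 + √35 ≈ 9.9161)
t = 3*(29 + √35)² (t = 3*(25 + (4 + √35))² = 3*(29 + √35)² ≈ 3657.4)
p(-520) + t = -520 + (2628 + 174*√35) = 2108 + 174*√35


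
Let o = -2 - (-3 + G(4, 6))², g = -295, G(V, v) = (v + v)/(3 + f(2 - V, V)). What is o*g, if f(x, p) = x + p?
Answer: 3481/5 ≈ 696.20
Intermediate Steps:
f(x, p) = p + x
G(V, v) = 2*v/5 (G(V, v) = (v + v)/(3 + (V + (2 - V))) = (2*v)/(3 + 2) = (2*v)/5 = (2*v)*(⅕) = 2*v/5)
o = -59/25 (o = -2 - (-3 + (⅖)*6)² = -2 - (-3 + 12/5)² = -2 - (-⅗)² = -2 - 1*9/25 = -2 - 9/25 = -59/25 ≈ -2.3600)
o*g = -59/25*(-295) = 3481/5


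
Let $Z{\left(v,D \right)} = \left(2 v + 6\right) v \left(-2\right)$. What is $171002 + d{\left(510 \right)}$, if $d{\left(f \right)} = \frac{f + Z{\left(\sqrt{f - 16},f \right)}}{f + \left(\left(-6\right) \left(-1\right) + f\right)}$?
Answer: $\frac{87723293}{513} - \frac{2 \sqrt{494}}{171} \approx 1.71 \cdot 10^{5}$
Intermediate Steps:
$Z{\left(v,D \right)} = - 2 v \left(6 + 2 v\right)$ ($Z{\left(v,D \right)} = \left(6 + 2 v\right) v \left(-2\right) = v \left(6 + 2 v\right) \left(-2\right) = - 2 v \left(6 + 2 v\right)$)
$d{\left(f \right)} = \frac{f - 4 \sqrt{-16 + f} \left(3 + \sqrt{-16 + f}\right)}{6 + 2 f}$ ($d{\left(f \right)} = \frac{f - 4 \sqrt{f - 16} \left(3 + \sqrt{f - 16}\right)}{f + \left(\left(-6\right) \left(-1\right) + f\right)} = \frac{f - 4 \sqrt{-16 + f} \left(3 + \sqrt{-16 + f}\right)}{f + \left(6 + f\right)} = \frac{f - 4 \sqrt{-16 + f} \left(3 + \sqrt{-16 + f}\right)}{6 + 2 f}$)
$171002 + d{\left(510 \right)} = 171002 + \frac{64 - 12 \sqrt{-16 + 510} - 1530}{2 \left(3 + 510\right)} = 171002 + \frac{64 - 12 \sqrt{494} - 1530}{2 \cdot 513} = 171002 + \frac{1}{2} \cdot \frac{1}{513} \left(-1466 - 12 \sqrt{494}\right) = 171002 - \left(\frac{733}{513} + \frac{2 \sqrt{494}}{171}\right) = \frac{87723293}{513} - \frac{2 \sqrt{494}}{171}$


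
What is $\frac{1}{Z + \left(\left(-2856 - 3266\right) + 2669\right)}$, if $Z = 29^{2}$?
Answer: $- \frac{1}{2612} \approx -0.00038285$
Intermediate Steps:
$Z = 841$
$\frac{1}{Z + \left(\left(-2856 - 3266\right) + 2669\right)} = \frac{1}{841 + \left(\left(-2856 - 3266\right) + 2669\right)} = \frac{1}{841 + \left(-6122 + 2669\right)} = \frac{1}{841 - 3453} = \frac{1}{-2612} = - \frac{1}{2612}$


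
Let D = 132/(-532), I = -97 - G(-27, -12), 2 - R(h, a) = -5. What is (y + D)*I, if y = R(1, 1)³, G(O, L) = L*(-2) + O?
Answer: -4285084/133 ≈ -32219.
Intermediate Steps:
R(h, a) = 7 (R(h, a) = 2 - 1*(-5) = 2 + 5 = 7)
G(O, L) = O - 2*L (G(O, L) = -2*L + O = O - 2*L)
y = 343 (y = 7³ = 343)
I = -94 (I = -97 - (-27 - 2*(-12)) = -97 - (-27 + 24) = -97 - 1*(-3) = -97 + 3 = -94)
D = -33/133 (D = 132*(-1/532) = -33/133 ≈ -0.24812)
(y + D)*I = (343 - 33/133)*(-94) = (45586/133)*(-94) = -4285084/133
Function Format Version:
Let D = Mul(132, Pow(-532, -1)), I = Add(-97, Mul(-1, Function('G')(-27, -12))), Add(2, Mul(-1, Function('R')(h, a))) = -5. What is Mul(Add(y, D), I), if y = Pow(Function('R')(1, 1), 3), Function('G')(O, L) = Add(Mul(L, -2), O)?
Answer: Rational(-4285084, 133) ≈ -32219.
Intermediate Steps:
Function('R')(h, a) = 7 (Function('R')(h, a) = Add(2, Mul(-1, -5)) = Add(2, 5) = 7)
Function('G')(O, L) = Add(O, Mul(-2, L)) (Function('G')(O, L) = Add(Mul(-2, L), O) = Add(O, Mul(-2, L)))
y = 343 (y = Pow(7, 3) = 343)
I = -94 (I = Add(-97, Mul(-1, Add(-27, Mul(-2, -12)))) = Add(-97, Mul(-1, Add(-27, 24))) = Add(-97, Mul(-1, -3)) = Add(-97, 3) = -94)
D = Rational(-33, 133) (D = Mul(132, Rational(-1, 532)) = Rational(-33, 133) ≈ -0.24812)
Mul(Add(y, D), I) = Mul(Add(343, Rational(-33, 133)), -94) = Mul(Rational(45586, 133), -94) = Rational(-4285084, 133)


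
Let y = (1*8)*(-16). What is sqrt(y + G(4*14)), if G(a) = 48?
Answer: 4*I*sqrt(5) ≈ 8.9443*I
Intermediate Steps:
y = -128 (y = 8*(-16) = -128)
sqrt(y + G(4*14)) = sqrt(-128 + 48) = sqrt(-80) = 4*I*sqrt(5)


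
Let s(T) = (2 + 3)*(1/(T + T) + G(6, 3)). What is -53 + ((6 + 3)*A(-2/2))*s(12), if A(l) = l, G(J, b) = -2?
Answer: 281/8 ≈ 35.125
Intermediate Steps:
s(T) = -10 + 5/(2*T) (s(T) = (2 + 3)*(1/(T + T) - 2) = 5*(1/(2*T) - 2) = 5*(-2 + 1/(2*T)) = -10 + 5/(2*T))
-53 + ((6 + 3)*A(-2/2))*s(12) = -53 + ((6 + 3)*(-2/2))*(-10 + (5/2)/12) = -53 + (9*(-2*½))*(-10 + (5/2)*(1/12)) = -53 + (9*(-1))*(-10 + 5/24) = -53 - 9*(-235/24) = -53 + 705/8 = 281/8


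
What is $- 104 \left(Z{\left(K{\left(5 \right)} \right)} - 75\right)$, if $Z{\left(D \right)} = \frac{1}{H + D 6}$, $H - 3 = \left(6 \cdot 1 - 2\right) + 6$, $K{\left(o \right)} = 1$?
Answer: $\frac{148096}{19} \approx 7794.5$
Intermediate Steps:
$H = 13$ ($H = 3 + \left(\left(6 \cdot 1 - 2\right) + 6\right) = 3 + \left(\left(6 - 2\right) + 6\right) = 3 + \left(4 + 6\right) = 3 + 10 = 13$)
$Z{\left(D \right)} = \frac{1}{13 + 6 D}$ ($Z{\left(D \right)} = \frac{1}{13 + D 6} = \frac{1}{13 + 6 D}$)
$- 104 \left(Z{\left(K{\left(5 \right)} \right)} - 75\right) = - 104 \left(\frac{1}{13 + 6 \cdot 1} - 75\right) = - 104 \left(\frac{1}{13 + 6} - 75\right) = - 104 \left(\frac{1}{19} - 75\right) = \left(-104\right) \left(- \frac{1424}{19}\right) = \frac{148096}{19}$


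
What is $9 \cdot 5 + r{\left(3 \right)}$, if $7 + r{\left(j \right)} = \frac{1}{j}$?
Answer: $\frac{115}{3} \approx 38.333$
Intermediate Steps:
$r{\left(j \right)} = -7 + \frac{1}{j}$
$9 \cdot 5 + r{\left(3 \right)} = 9 \cdot 5 - \left(7 - \frac{1}{3}\right) = 45 + \left(-7 + \frac{1}{3}\right) = 45 - \frac{20}{3} = \frac{115}{3}$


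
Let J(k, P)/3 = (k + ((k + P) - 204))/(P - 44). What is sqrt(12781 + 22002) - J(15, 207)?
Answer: -99/163 + sqrt(34783) ≈ 185.89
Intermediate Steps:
J(k, P) = 3*(-204 + P + 2*k)/(-44 + P) (J(k, P) = 3*((k + ((k + P) - 204))/(P - 44)) = 3*((k + ((P + k) - 204))/(-44 + P)) = 3*((k + (-204 + P + k))/(-44 + P)) = 3*((-204 + P + 2*k)/(-44 + P)) = 3*(-204 + P + 2*k)/(-44 + P))
sqrt(12781 + 22002) - J(15, 207) = sqrt(12781 + 22002) - 3*(-204 + 207 + 2*15)/(-44 + 207) = sqrt(34783) - 3*(-204 + 207 + 30)/163 = sqrt(34783) - 3*33/163 = sqrt(34783) - 1*99/163 = sqrt(34783) - 99/163 = -99/163 + sqrt(34783)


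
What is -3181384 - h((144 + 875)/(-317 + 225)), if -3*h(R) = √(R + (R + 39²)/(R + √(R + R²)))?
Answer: -3181384 + I*√(317822211 - 70311*√104957)/(138*√(1019 - 3*√104957)) ≈ -3.1814e+6 + 18.139*I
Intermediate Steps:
h(R) = -√(R + (1521 + R)/(R + √(R + R²)))/3 (h(R) = -√(R + (R + 39²)/(R + √(R + R²)))/3 = -√(R + (R + 1521)/(R + √(R + R²)))/3 = -√(R + (1521 + R)/(R + √(R + R²)))/3)
-3181384 - h((144 + 875)/(-317 + 225)) = -3181384 - (-1)*√((1521 + (144 + 875)/(-317 + 225) + ((144 + 875)/(-317 + 225))*((144 + 875)/(-317 + 225) + √(((144 + 875)/(-317 + 225))*(1 + (144 + 875)/(-317 + 225)))))/((144 + 875)/(-317 + 225) + √(((144 + 875)/(-317 + 225))*(1 + (144 + 875)/(-317 + 225)))))/3 = -3181384 - (-1)*√((1521 + 1019/(-92) + (1019/(-92))*(1019/(-92) + √((1019/(-92))*(1 + 1019/(-92)))))/(1019/(-92) + √((1019/(-92))*(1 + 1019/(-92)))))/3 = -3181384 - (-1)*√((1521 + 1019*(-1/92) + (1019*(-1/92))*(1019*(-1/92) + √((1019*(-1/92))*(1 + 1019*(-1/92)))))/(1019*(-1/92) + √((1019*(-1/92))*(1 + 1019*(-1/92)))))/3 = -3181384 - (-1)*√((1521 - 1019/92 - 1019*(-1019/92 + √(-1019*(1 - 1019/92)/92))/92)/(-1019/92 + √(-1019*(1 - 1019/92)/92)))/3 = -3181384 - (-1)*√((1521 - 1019/92 - 1019*(-1019/92 + √(-1019/92*(-927/92)))/92)/(-1019/92 + √(-1019/92*(-927/92))))/3 = -3181384 - (-1)*√((1521 - 1019/92 - 1019*(-1019/92 + √(944613/8464))/92)/(-1019/92 + √(944613/8464)))/3 = -3181384 - (-1)*√((1521 - 1019/92 - 1019*(-1019/92 + 3*√104957/92)/92)/(-1019/92 + 3*√104957/92))/3 = -3181384 - (-1)*√((1521 - 1019/92 + (1038361/8464 - 3057*√104957/8464))/(-1019/92 + 3*√104957/92))/3 = -3181384 - (-1)*√((13818357/8464 - 3057*√104957/8464)/(-1019/92 + 3*√104957/92))/3 = -3181384 - (-1)*√(13818357/8464 - 3057*√104957/8464)*(I/√(1019/92 - 3*√104957/92))/3 = -3181384 - (-1)*I*√(13818357/8464 - 3057*√104957/8464)/(3*√(1019/92 - 3*√104957/92)) = -3181384 + I*√(13818357/8464 - 3057*√104957/8464)/(3*√(1019/92 - 3*√104957/92))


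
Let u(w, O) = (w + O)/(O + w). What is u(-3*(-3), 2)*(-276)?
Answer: -276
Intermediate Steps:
u(w, O) = 1 (u(w, O) = (O + w)/(O + w) = 1)
u(-3*(-3), 2)*(-276) = 1*(-276) = -276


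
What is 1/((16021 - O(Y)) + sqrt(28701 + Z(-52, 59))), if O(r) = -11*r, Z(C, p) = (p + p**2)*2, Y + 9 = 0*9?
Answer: 15922/253474303 - sqrt(35781)/253474303 ≈ 6.2069e-5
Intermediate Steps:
Y = -9 (Y = -9 + 0*9 = -9 + 0 = -9)
Z(C, p) = 2*p + 2*p**2
1/((16021 - O(Y)) + sqrt(28701 + Z(-52, 59))) = 1/((16021 - (-11)*(-9)) + sqrt(28701 + 2*59*(1 + 59))) = 1/((16021 - 1*99) + sqrt(28701 + 2*59*60)) = 1/((16021 - 99) + sqrt(28701 + 7080)) = 1/(15922 + sqrt(35781))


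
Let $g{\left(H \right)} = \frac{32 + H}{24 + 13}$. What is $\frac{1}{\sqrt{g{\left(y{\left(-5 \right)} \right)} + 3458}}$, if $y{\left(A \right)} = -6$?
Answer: $\frac{\sqrt{1183741}}{63986} \approx 0.017004$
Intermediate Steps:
$g{\left(H \right)} = \frac{32}{37} + \frac{H}{37}$ ($g{\left(H \right)} = \frac{32 + H}{37} = \left(32 + H\right) \frac{1}{37} = \frac{32}{37} + \frac{H}{37}$)
$\frac{1}{\sqrt{g{\left(y{\left(-5 \right)} \right)} + 3458}} = \frac{1}{\sqrt{\left(\frac{32}{37} + \frac{1}{37} \left(-6\right)\right) + 3458}} = \frac{1}{\sqrt{\left(\frac{32}{37} - \frac{6}{37}\right) + 3458}} = \frac{1}{\sqrt{\frac{26}{37} + 3458}} = \frac{1}{\sqrt{\frac{127972}{37}}} = \frac{1}{\frac{2}{37} \sqrt{1183741}} = \frac{\sqrt{1183741}}{63986}$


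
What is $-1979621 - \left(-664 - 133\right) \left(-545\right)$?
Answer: $-2413986$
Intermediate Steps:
$-1979621 - \left(-664 - 133\right) \left(-545\right) = -1979621 - \left(-797\right) \left(-545\right) = -1979621 - 434365 = -2413986$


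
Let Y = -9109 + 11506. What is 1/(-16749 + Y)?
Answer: -1/14352 ≈ -6.9677e-5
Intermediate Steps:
Y = 2397
1/(-16749 + Y) = 1/(-16749 + 2397) = 1/(-14352) = -1/14352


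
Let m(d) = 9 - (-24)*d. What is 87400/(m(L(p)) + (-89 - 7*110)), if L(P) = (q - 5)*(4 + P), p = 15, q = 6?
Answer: -43700/197 ≈ -221.83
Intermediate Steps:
L(P) = 4 + P (L(P) = (6 - 5)*(4 + P) = 1*(4 + P) = 4 + P)
m(d) = 9 + 24*d
87400/(m(L(p)) + (-89 - 7*110)) = 87400/((9 + 24*(4 + 15)) + (-89 - 7*110)) = 87400/((9 + 24*19) + (-89 - 770)) = 87400/((9 + 456) - 859) = 87400/(465 - 859) = 87400/(-394) = 87400*(-1/394) = -43700/197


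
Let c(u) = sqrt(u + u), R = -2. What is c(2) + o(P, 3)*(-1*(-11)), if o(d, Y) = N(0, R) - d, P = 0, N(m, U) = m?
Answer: 2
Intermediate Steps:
o(d, Y) = -d (o(d, Y) = 0 - d = -d)
c(u) = sqrt(2)*sqrt(u) (c(u) = sqrt(2*u) = sqrt(2)*sqrt(u))
c(2) + o(P, 3)*(-1*(-11)) = sqrt(2)*sqrt(2) + (-1*0)*(-1*(-11)) = 2 + 0*11 = 2 + 0 = 2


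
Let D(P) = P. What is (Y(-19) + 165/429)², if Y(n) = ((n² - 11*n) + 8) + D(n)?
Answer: 52881984/169 ≈ 3.1291e+5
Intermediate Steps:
Y(n) = 8 + n² - 10*n (Y(n) = ((n² - 11*n) + 8) + n = (8 + n² - 11*n) + n = 8 + n² - 10*n)
(Y(-19) + 165/429)² = ((8 + (-19)² - 10*(-19)) + 165/429)² = ((8 + 361 + 190) + 165*(1/429))² = (559 + 5/13)² = (7272/13)² = 52881984/169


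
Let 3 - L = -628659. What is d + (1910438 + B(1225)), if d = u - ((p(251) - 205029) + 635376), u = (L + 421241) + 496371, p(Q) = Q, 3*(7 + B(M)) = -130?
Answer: 9078191/3 ≈ 3.0261e+6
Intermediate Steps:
L = 628662 (L = 3 - 1*(-628659) = 3 + 628659 = 628662)
B(M) = -151/3 (B(M) = -7 + (⅓)*(-130) = -7 - 130/3 = -151/3)
u = 1546274 (u = (628662 + 421241) + 496371 = 1049903 + 496371 = 1546274)
d = 1115676 (d = 1546274 - ((251 - 205029) + 635376) = 1546274 - (-204778 + 635376) = 1546274 - 1*430598 = 1546274 - 430598 = 1115676)
d + (1910438 + B(1225)) = 1115676 + (1910438 - 151/3) = 1115676 + 5731163/3 = 9078191/3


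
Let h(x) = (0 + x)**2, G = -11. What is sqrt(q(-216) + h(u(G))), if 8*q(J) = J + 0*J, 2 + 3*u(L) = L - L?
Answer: I*sqrt(239)/3 ≈ 5.1532*I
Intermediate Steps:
u(L) = -2/3 (u(L) = -2/3 + (L - L)/3 = -2/3 + (1/3)*0 = -2/3 + 0 = -2/3)
q(J) = J/8 (q(J) = (J + 0*J)/8 = (J + 0)/8 = J/8)
h(x) = x**2
sqrt(q(-216) + h(u(G))) = sqrt((1/8)*(-216) + (-2/3)**2) = sqrt(-27 + 4/9) = sqrt(-239/9) = I*sqrt(239)/3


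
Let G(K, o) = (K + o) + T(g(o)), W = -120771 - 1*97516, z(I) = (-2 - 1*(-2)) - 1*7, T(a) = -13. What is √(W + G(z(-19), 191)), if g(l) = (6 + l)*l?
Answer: 2*I*√54529 ≈ 467.03*I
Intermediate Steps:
g(l) = l*(6 + l)
z(I) = -7 (z(I) = (-2 + 2) - 7 = 0 - 7 = -7)
W = -218287 (W = -120771 - 97516 = -218287)
G(K, o) = -13 + K + o (G(K, o) = (K + o) - 13 = -13 + K + o)
√(W + G(z(-19), 191)) = √(-218287 + (-13 - 7 + 191)) = √(-218287 + 171) = √(-218116) = 2*I*√54529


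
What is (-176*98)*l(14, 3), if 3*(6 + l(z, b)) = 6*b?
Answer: 0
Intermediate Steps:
l(z, b) = -6 + 2*b (l(z, b) = -6 + (6*b)/3 = -6 + 2*b)
(-176*98)*l(14, 3) = (-176*98)*(-6 + 2*3) = -17248*(-6 + 6) = -17248*0 = 0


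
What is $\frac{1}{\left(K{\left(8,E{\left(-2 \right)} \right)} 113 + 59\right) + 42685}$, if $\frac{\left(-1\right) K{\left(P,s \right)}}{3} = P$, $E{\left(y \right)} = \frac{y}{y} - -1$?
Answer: $\frac{1}{40032} \approx 2.498 \cdot 10^{-5}$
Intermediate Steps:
$E{\left(y \right)} = 2$ ($E{\left(y \right)} = 1 + 1 = 2$)
$K{\left(P,s \right)} = - 3 P$
$\frac{1}{\left(K{\left(8,E{\left(-2 \right)} \right)} 113 + 59\right) + 42685} = \frac{1}{\left(\left(-3\right) 8 \cdot 113 + 59\right) + 42685} = \frac{1}{\left(\left(-24\right) 113 + 59\right) + 42685} = \frac{1}{\left(-2712 + 59\right) + 42685} = \frac{1}{-2653 + 42685} = \frac{1}{40032}$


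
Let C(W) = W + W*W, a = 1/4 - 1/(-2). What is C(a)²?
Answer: 441/256 ≈ 1.7227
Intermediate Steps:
a = ¾ (a = 1*(¼) - 1*(-½) = ¼ + ½ = ¾ ≈ 0.75000)
C(W) = W + W²
C(a)² = (3*(1 + ¾)/4)² = ((¾)*(7/4))² = (21/16)² = 441/256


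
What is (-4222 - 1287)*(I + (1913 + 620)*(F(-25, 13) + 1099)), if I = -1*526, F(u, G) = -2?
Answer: -15304966075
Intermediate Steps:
I = -526
(-4222 - 1287)*(I + (1913 + 620)*(F(-25, 13) + 1099)) = (-4222 - 1287)*(-526 + (1913 + 620)*(-2 + 1099)) = -5509*(-526 + 2533*1097) = -5509*(-526 + 2778701) = -5509*2778175 = -15304966075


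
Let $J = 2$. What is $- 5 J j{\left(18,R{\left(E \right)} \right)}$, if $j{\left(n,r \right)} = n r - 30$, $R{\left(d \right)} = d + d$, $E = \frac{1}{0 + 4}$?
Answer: $210$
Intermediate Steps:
$E = \frac{1}{4} \approx 0.25$
$R{\left(d \right)} = 2 d$
$j{\left(n,r \right)} = -30 + n r$
$- 5 J j{\left(18,R{\left(E \right)} \right)} = \left(-5\right) 2 \left(-30 + 18 \cdot 2 \cdot \frac{1}{4}\right) = - 10 \left(-30 + 18 \cdot \frac{1}{2}\right) = - 10 \left(-30 + 9\right) = \left(-10\right) \left(-21\right) = 210$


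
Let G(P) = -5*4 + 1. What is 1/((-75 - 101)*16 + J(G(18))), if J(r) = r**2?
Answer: -1/2455 ≈ -0.00040733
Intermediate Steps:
G(P) = -19 (G(P) = -20 + 1 = -19)
1/((-75 - 101)*16 + J(G(18))) = 1/((-75 - 101)*16 + (-19)**2) = 1/(-176*16 + 361) = 1/(-2816 + 361) = 1/(-2455) = -1/2455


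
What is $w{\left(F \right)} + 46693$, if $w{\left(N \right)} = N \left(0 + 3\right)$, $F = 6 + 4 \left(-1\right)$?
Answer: $46699$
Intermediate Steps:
$F = 2$ ($F = 6 - 4 = 2$)
$w{\left(N \right)} = 3 N$ ($w{\left(N \right)} = N 3 = 3 N$)
$w{\left(F \right)} + 46693 = 3 \cdot 2 + 46693 = 6 + 46693 = 46699$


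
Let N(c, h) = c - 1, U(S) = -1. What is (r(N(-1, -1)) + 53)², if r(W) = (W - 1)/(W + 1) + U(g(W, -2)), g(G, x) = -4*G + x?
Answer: 3025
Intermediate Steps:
g(G, x) = x - 4*G
N(c, h) = -1 + c
r(W) = -1 + (-1 + W)/(1 + W) (r(W) = (W - 1)/(W + 1) - 1 = (-1 + W)/(1 + W) - 1 = -1 + (-1 + W)/(1 + W))
(r(N(-1, -1)) + 53)² = (-2/(1 + (-1 - 1)) + 53)² = (-2/(1 - 2) + 53)² = (-2/(-1) + 53)² = (-2*(-1) + 53)² = (2 + 53)² = 55² = 3025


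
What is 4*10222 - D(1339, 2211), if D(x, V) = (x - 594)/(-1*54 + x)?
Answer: 10508067/257 ≈ 40887.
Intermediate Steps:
D(x, V) = (-594 + x)/(-54 + x)
4*10222 - D(1339, 2211) = 4*10222 - (-594 + 1339)/(-54 + 1339) = 40888 - 745/1285 = 40888 - 1*149/257 = 40888 - 149/257 = 10508067/257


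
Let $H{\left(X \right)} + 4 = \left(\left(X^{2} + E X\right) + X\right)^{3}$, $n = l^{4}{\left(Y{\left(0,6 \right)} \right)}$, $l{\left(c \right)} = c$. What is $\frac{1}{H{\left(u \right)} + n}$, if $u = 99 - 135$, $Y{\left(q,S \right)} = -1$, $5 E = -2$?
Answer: $\frac{125}{258718390473} \approx 4.8315 \cdot 10^{-10}$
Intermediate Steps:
$E = - \frac{2}{5}$ ($E = \frac{1}{5} \left(-2\right) = - \frac{2}{5} \approx -0.4$)
$u = -36$
$n = 1$ ($n = \left(-1\right)^{4} = 1$)
$H{\left(X \right)} = -4 + \left(X^{2} + \frac{3 X}{5}\right)^{3}$ ($H{\left(X \right)} = -4 + \left(\left(X^{2} - \frac{2 X}{5}\right) + X\right)^{3} = -4 + \left(X^{2} + \frac{3 X}{5}\right)^{3}$)
$\frac{1}{H{\left(u \right)} + n} = \frac{1}{\left(-4 + \frac{\left(-36\right)^{3} \left(3 + 5 \left(-36\right)\right)^{3}}{125}\right) + 1} = \frac{1}{\left(-4 + \frac{1}{125} \left(-46656\right) \left(3 - 180\right)^{3}\right) + 1} = \frac{1}{\left(-4 + \frac{1}{125} \left(-46656\right) \left(-177\right)^{3}\right) + 1} = \frac{1}{\left(-4 + \frac{1}{125} \left(-46656\right) \left(-5545233\right)\right) + 1} = \frac{1}{\left(-4 + \frac{258718390848}{125}\right) + 1} = \frac{1}{\frac{258718390348}{125} + 1} = \frac{1}{\frac{258718390473}{125}} = \frac{125}{258718390473}$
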